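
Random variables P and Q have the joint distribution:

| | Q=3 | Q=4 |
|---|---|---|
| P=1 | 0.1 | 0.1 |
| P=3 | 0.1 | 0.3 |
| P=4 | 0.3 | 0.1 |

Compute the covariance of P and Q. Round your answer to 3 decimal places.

E[P] = 3,  E[Q] = 3.5
E[PQ] = 10.4
cov(P,Q) = E[PQ] − E[P]E[Q] = 10.4 − (3)(3.5) = -0.1

-0.100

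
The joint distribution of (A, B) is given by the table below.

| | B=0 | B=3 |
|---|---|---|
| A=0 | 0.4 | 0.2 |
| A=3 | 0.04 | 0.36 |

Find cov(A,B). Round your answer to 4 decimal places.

1.2240

E[A] = 1.2,  E[B] = 1.68
E[AB] = 3.24
cov(A,B) = E[AB] − E[A]E[B] = 3.24 − (1.2)(1.68) = 1.224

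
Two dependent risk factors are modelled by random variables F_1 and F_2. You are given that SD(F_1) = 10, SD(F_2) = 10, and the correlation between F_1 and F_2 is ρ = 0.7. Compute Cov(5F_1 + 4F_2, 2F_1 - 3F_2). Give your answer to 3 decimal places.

-690.000

V(F_1) = (10)² = 100;  V(F_2) = (10)² = 100
Cov(F_1,F_2) = ρ·SD(F_1)·SD(F_2) = 0.7·10·10 = 70
Cov(5F_1 + 4F_2, 2F_1 - 3F_2) = (5)(2)V(F_1) + (4)(-3)V(F_2) + [(5)(-3) + (4)(2)]Cov(F_1,F_2)
= 10·100 + -12·100 + -7·70 = -690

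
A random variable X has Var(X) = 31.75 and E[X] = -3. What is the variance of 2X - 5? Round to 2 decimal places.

Var(2X - 5) = (2)²·Var(X) = 4·31.75 = 127

127.00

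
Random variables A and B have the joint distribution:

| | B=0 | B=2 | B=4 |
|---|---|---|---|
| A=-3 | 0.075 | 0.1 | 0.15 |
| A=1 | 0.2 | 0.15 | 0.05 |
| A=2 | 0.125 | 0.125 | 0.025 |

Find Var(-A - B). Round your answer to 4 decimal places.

4.4844

E[A] = -0.025,  E[B] = 1.65,  E[AB] = -1.2
Var(A) = 4.425 − (-0.025)² = 4.424375;  Var(B) = 5.1 − (1.65)² = 2.3775
cov(A,B) = -1.2 − (-0.025)(1.65) = -1.15875
Var(-A - B) = (-1)²·4.424375 + (-1)²·2.3775 + 2·(-1)·(-1)·-1.15875 = 4.484375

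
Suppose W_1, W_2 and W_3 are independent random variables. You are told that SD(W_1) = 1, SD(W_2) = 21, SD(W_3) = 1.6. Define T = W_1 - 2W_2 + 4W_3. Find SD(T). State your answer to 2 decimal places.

Var(W_1) = 1, Var(W_2) = 441, Var(W_3) = 2.56
By independence, Var(T) = (1)²Var(W_1) + (-2)²Var(W_2) + (4)²Var(W_3)
= (1)²·1 + (-2)²·441 + (4)²·2.56 = 1805.96
SD(T) = √1805.96 ≈ 42.50

42.50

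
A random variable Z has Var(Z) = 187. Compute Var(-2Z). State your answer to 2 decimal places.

Var(-2Z) = (-2)²·Var(Z) = 4·187 = 748

748.00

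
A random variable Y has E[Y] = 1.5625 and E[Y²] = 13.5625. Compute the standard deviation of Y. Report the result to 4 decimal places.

Var(Y) = 13.5625 − (1.5625)² = 11.12109375
SD(Y) = √11.12109375 ≈ 3.3348

3.3348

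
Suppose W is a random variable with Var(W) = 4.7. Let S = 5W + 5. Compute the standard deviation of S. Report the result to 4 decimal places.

Var(5W + 5) = (5)²·4.7 = 117.5
σ(S) = √117.5 ≈ 10.8397

10.8397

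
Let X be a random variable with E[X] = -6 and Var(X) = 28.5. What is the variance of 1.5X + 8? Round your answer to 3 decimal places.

Var(1.5X + 8) = (1.5)²·Var(X) = 2.25·28.5 = 64.125

64.125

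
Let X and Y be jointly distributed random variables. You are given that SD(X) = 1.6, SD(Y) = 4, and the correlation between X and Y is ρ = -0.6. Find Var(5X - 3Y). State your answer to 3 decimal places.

Var(X) = (1.6)² = 2.56;  Var(Y) = (4)² = 16
cov(X,Y) = ρ·SD(X)·SD(Y) = -0.6·1.6·4 = -3.84
Var(5X - 3Y) = (5)²·Var(X) + (-3)²·Var(Y) + 2·(5)·(-3)·cov(X,Y)
= 25·2.56 + 9·16 + -30·-3.84 = 323.2

323.200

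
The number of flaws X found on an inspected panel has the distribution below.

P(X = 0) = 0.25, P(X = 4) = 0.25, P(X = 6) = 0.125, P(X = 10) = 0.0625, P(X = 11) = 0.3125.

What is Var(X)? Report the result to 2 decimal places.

18.78

E[X] = (0)(0.25) + (4)(0.25) + (6)(0.125) + (10)(0.0625) + (11)(0.3125) = 5.8125
E[X²] = (0)²(0.25) + (4)²(0.25) + (6)²(0.125) + (10)²(0.0625) + (11)²(0.3125) = 52.5625
Var(X) = E[X²] − (E[X])² = 52.5625 − (5.8125)² = 18.77734375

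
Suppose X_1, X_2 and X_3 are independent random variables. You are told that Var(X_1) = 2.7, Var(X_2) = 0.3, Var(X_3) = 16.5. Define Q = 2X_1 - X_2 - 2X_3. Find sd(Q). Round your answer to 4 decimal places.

By independence, Var(Q) = (2)²Var(X_1) + (-1)²Var(X_2) + (-2)²Var(X_3)
= (2)²·2.7 + (-1)²·0.3 + (-2)²·16.5 = 77.1
sd(Q) = √77.1 ≈ 8.7807

8.7807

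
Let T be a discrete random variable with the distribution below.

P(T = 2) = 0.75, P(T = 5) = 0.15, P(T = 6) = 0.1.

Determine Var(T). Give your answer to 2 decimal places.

E[T] = (2)(0.75) + (5)(0.15) + (6)(0.1) = 2.85
E[T²] = (2)²(0.75) + (5)²(0.15) + (6)²(0.1) = 10.35
Var(T) = E[T²] − (E[T])² = 10.35 − (2.85)² = 2.2275

2.23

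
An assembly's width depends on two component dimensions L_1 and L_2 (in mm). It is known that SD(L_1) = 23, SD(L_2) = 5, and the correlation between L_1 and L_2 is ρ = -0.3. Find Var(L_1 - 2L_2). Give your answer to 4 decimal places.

Var(L_1) = (23)² = 529;  Var(L_2) = (5)² = 25
cov(L_1,L_2) = ρ·SD(L_1)·SD(L_2) = -0.3·23·5 = -34.5
Var(L_1 - 2L_2) = (1)²·Var(L_1) + (-2)²·Var(L_2) + 2·(1)·(-2)·cov(L_1,L_2)
= 1·529 + 4·25 + -4·-34.5 = 767

767.0000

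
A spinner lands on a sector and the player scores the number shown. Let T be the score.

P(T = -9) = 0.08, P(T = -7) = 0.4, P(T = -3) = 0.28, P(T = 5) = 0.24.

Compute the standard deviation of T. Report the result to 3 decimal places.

4.961

E[T] = (-9)(0.08) + (-7)(0.4) + (-3)(0.28) + (5)(0.24) = -3.16
E[T²] = (-9)²(0.08) + (-7)²(0.4) + (-3)²(0.28) + (5)²(0.24) = 34.6
Var(T) = E[T²] − (E[T])² = 34.6 − (-3.16)² = 24.6144
sd(T) = √24.6144 ≈ 4.961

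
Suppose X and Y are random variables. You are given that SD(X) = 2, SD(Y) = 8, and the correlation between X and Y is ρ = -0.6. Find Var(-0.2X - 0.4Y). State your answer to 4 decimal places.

Var(X) = (2)² = 4;  Var(Y) = (8)² = 64
Cov(X,Y) = ρ·SD(X)·SD(Y) = -0.6·2·8 = -9.6
Var(-0.2X - 0.4Y) = (-0.2)²·Var(X) + (-0.4)²·Var(Y) + 2·(-0.2)·(-0.4)·Cov(X,Y)
= 0.04·4 + 0.16·64 + 0.16·-9.6 = 8.864

8.8640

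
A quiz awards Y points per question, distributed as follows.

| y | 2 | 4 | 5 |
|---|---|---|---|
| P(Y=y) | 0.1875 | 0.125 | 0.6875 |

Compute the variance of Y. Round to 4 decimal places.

1.3398

E[Y] = (2)(0.1875) + (4)(0.125) + (5)(0.6875) = 4.3125
E[Y²] = (2)²(0.1875) + (4)²(0.125) + (5)²(0.6875) = 19.9375
Var(Y) = E[Y²] − (E[Y])² = 19.9375 − (4.3125)² = 1.33984375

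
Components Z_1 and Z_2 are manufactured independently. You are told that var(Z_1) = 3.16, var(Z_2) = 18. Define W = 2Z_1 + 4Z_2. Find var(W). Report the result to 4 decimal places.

By independence, var(W) = (2)²var(Z_1) + (4)²var(Z_2)
= (2)²·3.16 + (4)²·18 = 300.64

300.6400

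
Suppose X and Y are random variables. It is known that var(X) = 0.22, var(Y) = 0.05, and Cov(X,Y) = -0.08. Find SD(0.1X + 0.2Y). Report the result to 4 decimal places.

0.0316

var(0.1X + 0.2Y) = (0.1)²·var(X) + (0.2)²·var(Y) + 2·(0.1)·(0.2)·Cov(X,Y)
= 0.01·0.22 + 0.04·0.05 + 0.04·-0.08 = 0.001
SD(0.1X + 0.2Y) = √0.001 ≈ 0.0316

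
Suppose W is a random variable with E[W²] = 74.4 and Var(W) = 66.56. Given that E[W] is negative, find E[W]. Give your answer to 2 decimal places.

-2.80

(E[W])² = E[W²] − Var(W) = 74.4 − 66.56 = 7.84
E[W] = −√7.84 = -2.8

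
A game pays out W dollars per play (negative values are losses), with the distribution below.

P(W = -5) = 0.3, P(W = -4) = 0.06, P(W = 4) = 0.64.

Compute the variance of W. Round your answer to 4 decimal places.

E[W] = (-5)(0.3) + (-4)(0.06) + (4)(0.64) = 0.82
E[W²] = (-5)²(0.3) + (-4)²(0.06) + (4)²(0.64) = 18.7
Var(W) = E[W²] − (E[W])² = 18.7 − (0.82)² = 18.0276

18.0276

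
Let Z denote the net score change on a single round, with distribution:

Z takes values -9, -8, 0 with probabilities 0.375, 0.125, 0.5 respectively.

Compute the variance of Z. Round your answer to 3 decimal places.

19.234

E[Z] = (-9)(0.375) + (-8)(0.125) + (0)(0.5) = -4.375
E[Z²] = (-9)²(0.375) + (-8)²(0.125) + (0)²(0.5) = 38.375
Var(Z) = E[Z²] − (E[Z])² = 38.375 − (-4.375)² = 19.234375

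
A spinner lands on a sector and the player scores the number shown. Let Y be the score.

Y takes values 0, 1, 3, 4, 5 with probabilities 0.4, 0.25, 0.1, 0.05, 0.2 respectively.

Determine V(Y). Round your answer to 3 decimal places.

3.888

E[Y] = (0)(0.4) + (1)(0.25) + (3)(0.1) + (4)(0.05) + (5)(0.2) = 1.75
E[Y²] = (0)²(0.4) + (1)²(0.25) + (3)²(0.1) + (4)²(0.05) + (5)²(0.2) = 6.95
V(Y) = E[Y²] − (E[Y])² = 6.95 − (1.75)² = 3.8875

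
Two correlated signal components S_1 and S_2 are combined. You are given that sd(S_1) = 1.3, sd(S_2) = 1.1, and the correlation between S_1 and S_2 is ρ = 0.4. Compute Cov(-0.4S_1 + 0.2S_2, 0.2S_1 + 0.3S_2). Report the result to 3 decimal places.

-0.108

Var(S_1) = (1.3)² = 1.69;  Var(S_2) = (1.1)² = 1.21
Cov(S_1,S_2) = ρ·sd(S_1)·sd(S_2) = 0.4·1.3·1.1 = 0.572
Cov(-0.4S_1 + 0.2S_2, 0.2S_1 + 0.3S_2) = (-0.4)(0.2)Var(S_1) + (0.2)(0.3)Var(S_2) + [(-0.4)(0.3) + (0.2)(0.2)]Cov(S_1,S_2)
= -0.08·1.69 + 0.06·1.21 + -0.08·0.572 = -0.10836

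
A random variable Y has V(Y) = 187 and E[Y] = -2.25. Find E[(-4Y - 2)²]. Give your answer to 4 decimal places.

3041.0000

E[-4Y - 2] = -4·-2.25 − 2 = 7
V(-4Y - 2) = (-4)²·187 = 2992
E[(-4Y - 2)²] = V((-4Y - 2)) + (E[(-4Y - 2)])² = 2992 + (7)² = 3041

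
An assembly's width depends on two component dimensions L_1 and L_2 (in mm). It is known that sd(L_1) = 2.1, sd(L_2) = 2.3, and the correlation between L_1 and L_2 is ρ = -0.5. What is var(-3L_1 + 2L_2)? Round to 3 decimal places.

89.830

var(L_1) = (2.1)² = 4.41;  var(L_2) = (2.3)² = 5.29
Cov(L_1,L_2) = ρ·sd(L_1)·sd(L_2) = -0.5·2.1·2.3 = -2.415
var(-3L_1 + 2L_2) = (-3)²·var(L_1) + (2)²·var(L_2) + 2·(-3)·(2)·Cov(L_1,L_2)
= 9·4.41 + 4·5.29 + -12·-2.415 = 89.83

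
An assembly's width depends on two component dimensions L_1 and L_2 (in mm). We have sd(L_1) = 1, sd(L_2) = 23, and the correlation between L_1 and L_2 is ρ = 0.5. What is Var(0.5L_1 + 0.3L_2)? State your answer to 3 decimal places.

51.310

Var(L_1) = (1)² = 1;  Var(L_2) = (23)² = 529
Cov(L_1,L_2) = ρ·sd(L_1)·sd(L_2) = 0.5·1·23 = 11.5
Var(0.5L_1 + 0.3L_2) = (0.5)²·Var(L_1) + (0.3)²·Var(L_2) + 2·(0.5)·(0.3)·Cov(L_1,L_2)
= 0.25·1 + 0.09·529 + 0.3·11.5 = 51.31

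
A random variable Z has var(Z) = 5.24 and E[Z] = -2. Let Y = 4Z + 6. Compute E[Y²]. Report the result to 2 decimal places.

87.84

E[4Z + 6] = 4·-2 + 6 = -2
var(4Z + 6) = (4)²·5.24 = 83.84
E[Y²] = var(Y) + (E[Y])² = 83.84 + (-2)² = 87.84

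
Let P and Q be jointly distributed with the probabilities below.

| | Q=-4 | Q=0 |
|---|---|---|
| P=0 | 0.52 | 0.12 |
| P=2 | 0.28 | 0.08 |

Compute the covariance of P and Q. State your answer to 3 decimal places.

E[P] = 0.72,  E[Q] = -3.2
E[PQ] = -2.24
Cov(P,Q) = E[PQ] − E[P]E[Q] = -2.24 − (0.72)(-3.2) = 0.064

0.064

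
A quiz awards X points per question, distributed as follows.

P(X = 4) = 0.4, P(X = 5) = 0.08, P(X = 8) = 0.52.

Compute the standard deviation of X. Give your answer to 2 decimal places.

E[X] = (4)(0.4) + (5)(0.08) + (8)(0.52) = 6.16
E[X²] = (4)²(0.4) + (5)²(0.08) + (8)²(0.52) = 41.68
var(X) = E[X²] − (E[X])² = 41.68 − (6.16)² = 3.7344
SD(X) = √3.7344 ≈ 1.93

1.93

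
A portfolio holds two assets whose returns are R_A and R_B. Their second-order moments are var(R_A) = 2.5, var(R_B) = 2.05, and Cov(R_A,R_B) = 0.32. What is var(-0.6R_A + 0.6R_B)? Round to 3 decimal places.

var(-0.6R_A + 0.6R_B) = (-0.6)²·var(R_A) + (0.6)²·var(R_B) + 2·(-0.6)·(0.6)·Cov(R_A,R_B)
= 0.36·2.5 + 0.36·2.05 + -0.72·0.32 = 1.4076

1.408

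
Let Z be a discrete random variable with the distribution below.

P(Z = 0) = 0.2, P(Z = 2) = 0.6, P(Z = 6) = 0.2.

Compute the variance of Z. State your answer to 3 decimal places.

3.840

E[Z] = (0)(0.2) + (2)(0.6) + (6)(0.2) = 2.4
E[Z²] = (0)²(0.2) + (2)²(0.6) + (6)²(0.2) = 9.6
var(Z) = E[Z²] − (E[Z])² = 9.6 − (2.4)² = 3.84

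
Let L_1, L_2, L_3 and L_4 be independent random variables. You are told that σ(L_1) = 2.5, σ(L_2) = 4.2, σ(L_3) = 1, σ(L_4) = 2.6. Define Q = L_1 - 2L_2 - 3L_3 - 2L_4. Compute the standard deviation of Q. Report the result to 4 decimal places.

10.6231

var(L_1) = 6.25, var(L_2) = 17.64, var(L_3) = 1, var(L_4) = 6.76
By independence, var(Q) = (1)²var(L_1) + (-2)²var(L_2) + (-3)²var(L_3) + (-2)²var(L_4)
= (1)²·6.25 + (-2)²·17.64 + (-3)²·1 + (-2)²·6.76 = 112.85
σ(Q) = √112.85 ≈ 10.6231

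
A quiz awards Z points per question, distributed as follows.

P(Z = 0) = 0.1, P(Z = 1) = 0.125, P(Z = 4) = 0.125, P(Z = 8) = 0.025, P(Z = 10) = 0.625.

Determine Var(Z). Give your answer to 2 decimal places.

E[Z] = (0)(0.1) + (1)(0.125) + (4)(0.125) + (8)(0.025) + (10)(0.625) = 7.075
E[Z²] = (0)²(0.1) + (1)²(0.125) + (4)²(0.125) + (8)²(0.025) + (10)²(0.625) = 66.225
Var(Z) = E[Z²] − (E[Z])² = 66.225 − (7.075)² = 16.169375

16.17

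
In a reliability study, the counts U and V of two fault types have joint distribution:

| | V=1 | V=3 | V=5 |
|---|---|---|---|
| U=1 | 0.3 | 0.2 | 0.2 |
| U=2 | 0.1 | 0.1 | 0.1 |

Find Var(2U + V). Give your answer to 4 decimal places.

E[U] = 1.3,  E[V] = 2.8,  E[UV] = 3.7
Var(U) = 1.9 − (1.3)² = 0.21;  Var(V) = 10.6 − (2.8)² = 2.76
Cov(U,V) = 3.7 − (1.3)(2.8) = 0.06
Var(2U + V) = (2)²·0.21 + (1)²·2.76 + 2·(2)·(1)·0.06 = 3.84

3.8400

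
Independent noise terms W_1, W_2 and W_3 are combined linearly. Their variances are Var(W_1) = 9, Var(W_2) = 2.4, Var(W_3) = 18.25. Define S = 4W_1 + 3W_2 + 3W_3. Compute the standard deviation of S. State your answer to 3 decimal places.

By independence, Var(S) = (4)²Var(W_1) + (3)²Var(W_2) + (3)²Var(W_3)
= (4)²·9 + (3)²·2.4 + (3)²·18.25 = 329.85
sd(S) = √329.85 ≈ 18.162

18.162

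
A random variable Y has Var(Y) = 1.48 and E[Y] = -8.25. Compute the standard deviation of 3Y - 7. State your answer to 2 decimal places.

3.65

Var(3Y - 7) = (3)²·1.48 = 13.32
SD(3Y - 7) = √13.32 ≈ 3.65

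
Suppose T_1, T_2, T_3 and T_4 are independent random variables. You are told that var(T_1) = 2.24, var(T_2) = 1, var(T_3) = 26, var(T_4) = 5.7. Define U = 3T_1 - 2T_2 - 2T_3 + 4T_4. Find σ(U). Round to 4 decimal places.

14.8108

By independence, var(U) = (3)²var(T_1) + (-2)²var(T_2) + (-2)²var(T_3) + (4)²var(T_4)
= (3)²·2.24 + (-2)²·1 + (-2)²·26 + (4)²·5.7 = 219.36
σ(U) = √219.36 ≈ 14.8108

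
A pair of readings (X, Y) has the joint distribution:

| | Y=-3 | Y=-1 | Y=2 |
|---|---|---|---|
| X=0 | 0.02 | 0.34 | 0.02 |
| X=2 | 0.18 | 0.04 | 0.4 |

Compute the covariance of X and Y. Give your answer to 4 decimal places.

E[X] = 1.24,  E[Y] = -0.14
E[XY] = 0.44
Cov(X,Y) = E[XY] − E[X]E[Y] = 0.44 − (1.24)(-0.14) = 0.6136

0.6136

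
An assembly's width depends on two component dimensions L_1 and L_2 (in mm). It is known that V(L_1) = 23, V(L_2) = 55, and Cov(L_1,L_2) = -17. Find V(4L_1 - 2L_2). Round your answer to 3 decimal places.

V(4L_1 - 2L_2) = (4)²·V(L_1) + (-2)²·V(L_2) + 2·(4)·(-2)·Cov(L_1,L_2)
= 16·23 + 4·55 + -16·-17 = 860

860.000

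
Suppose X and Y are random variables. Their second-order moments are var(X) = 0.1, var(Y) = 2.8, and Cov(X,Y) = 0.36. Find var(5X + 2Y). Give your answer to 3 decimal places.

var(5X + 2Y) = (5)²·var(X) + (2)²·var(Y) + 2·(5)·(2)·Cov(X,Y)
= 25·0.1 + 4·2.8 + 20·0.36 = 20.9

20.900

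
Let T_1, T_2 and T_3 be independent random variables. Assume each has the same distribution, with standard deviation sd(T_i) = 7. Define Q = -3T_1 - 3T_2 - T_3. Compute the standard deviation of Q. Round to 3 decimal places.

30.512

V(T_i) = (7)² = 49
By independence, V(Q) = (-3)²V(T_1) + (-3)²V(T_2) + (-1)²V(T_3)
= (-3)²·49 + (-3)²·49 + (-1)²·49 = 931
sd(Q) = √931 ≈ 30.512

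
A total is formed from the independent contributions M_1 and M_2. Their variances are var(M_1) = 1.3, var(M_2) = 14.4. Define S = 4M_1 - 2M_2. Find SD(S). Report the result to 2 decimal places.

By independence, var(S) = (4)²var(M_1) + (-2)²var(M_2)
= (4)²·1.3 + (-2)²·14.4 = 78.4
SD(S) = √78.4 ≈ 8.85

8.85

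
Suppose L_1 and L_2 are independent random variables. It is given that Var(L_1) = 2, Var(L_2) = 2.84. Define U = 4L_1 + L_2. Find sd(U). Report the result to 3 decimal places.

By independence, Var(U) = (4)²Var(L_1) + (1)²Var(L_2)
= (4)²·2 + (1)²·2.84 = 34.84
sd(U) = √34.84 ≈ 5.903

5.903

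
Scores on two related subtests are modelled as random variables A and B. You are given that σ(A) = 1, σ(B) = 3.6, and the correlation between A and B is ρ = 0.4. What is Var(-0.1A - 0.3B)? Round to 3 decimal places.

Var(A) = (1)² = 1;  Var(B) = (3.6)² = 12.96
cov(A,B) = ρ·σ(A)·σ(B) = 0.4·1·3.6 = 1.44
Var(-0.1A - 0.3B) = (-0.1)²·Var(A) + (-0.3)²·Var(B) + 2·(-0.1)·(-0.3)·cov(A,B)
= 0.01·1 + 0.09·12.96 + 0.06·1.44 = 1.2628

1.263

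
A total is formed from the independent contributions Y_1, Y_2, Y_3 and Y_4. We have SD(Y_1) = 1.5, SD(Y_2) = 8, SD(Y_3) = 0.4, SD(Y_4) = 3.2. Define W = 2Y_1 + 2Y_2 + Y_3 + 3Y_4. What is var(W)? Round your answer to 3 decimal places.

var(Y_1) = 2.25, var(Y_2) = 64, var(Y_3) = 0.16, var(Y_4) = 10.24
By independence, var(W) = (2)²var(Y_1) + (2)²var(Y_2) + (1)²var(Y_3) + (3)²var(Y_4)
= (2)²·2.25 + (2)²·64 + (1)²·0.16 + (3)²·10.24 = 357.32

357.320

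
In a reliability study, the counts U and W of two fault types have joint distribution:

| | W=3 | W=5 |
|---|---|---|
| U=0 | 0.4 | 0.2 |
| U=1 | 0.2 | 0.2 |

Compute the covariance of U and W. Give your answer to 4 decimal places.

E[U] = 0.4,  E[W] = 3.8
E[UW] = 1.6
Cov(U,W) = E[UW] − E[U]E[W] = 1.6 − (0.4)(3.8) = 0.08

0.0800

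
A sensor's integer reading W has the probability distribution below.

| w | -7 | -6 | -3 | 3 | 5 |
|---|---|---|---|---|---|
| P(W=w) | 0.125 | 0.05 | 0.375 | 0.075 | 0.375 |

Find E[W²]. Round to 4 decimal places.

E[W²] = (-7)²(0.125) + (-6)²(0.05) + (-3)²(0.375) + (3)²(0.075) + (5)²(0.375) = 21.35

21.3500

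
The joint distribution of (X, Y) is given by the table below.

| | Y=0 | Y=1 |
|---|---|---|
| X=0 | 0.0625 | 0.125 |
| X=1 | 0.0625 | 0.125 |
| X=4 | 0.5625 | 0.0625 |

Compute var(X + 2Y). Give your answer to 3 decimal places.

1.965

E[X] = 2.6875,  E[Y] = 0.3125,  E[XY] = 0.375
var(X) = 10.1875 − (2.6875)² = 2.96484375;  var(Y) = 0.3125 − (0.3125)² = 0.21484375
cov(X,Y) = 0.375 − (2.6875)(0.3125) = -0.46484375
var(X + 2Y) = (1)²·2.96484375 + (2)²·0.21484375 + 2·(1)·(2)·-0.46484375 = 1.96484375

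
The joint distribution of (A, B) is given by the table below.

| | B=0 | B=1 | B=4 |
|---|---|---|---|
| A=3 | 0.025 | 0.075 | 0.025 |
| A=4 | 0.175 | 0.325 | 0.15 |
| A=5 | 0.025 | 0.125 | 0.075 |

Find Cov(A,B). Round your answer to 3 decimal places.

E[A] = 4.1,  E[B] = 1.525
E[AB] = 6.35
Cov(A,B) = E[AB] − E[A]E[B] = 6.35 − (4.1)(1.525) = 0.0975

0.098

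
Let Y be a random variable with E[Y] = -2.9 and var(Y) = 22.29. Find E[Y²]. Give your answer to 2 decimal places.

30.70

E[Y²] = var(Y) + (E[Y])² = 22.29 + (-2.9)² = 30.7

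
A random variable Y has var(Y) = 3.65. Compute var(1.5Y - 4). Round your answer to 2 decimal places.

8.21

var(1.5Y - 4) = (1.5)²·var(Y) = 2.25·3.65 = 8.2125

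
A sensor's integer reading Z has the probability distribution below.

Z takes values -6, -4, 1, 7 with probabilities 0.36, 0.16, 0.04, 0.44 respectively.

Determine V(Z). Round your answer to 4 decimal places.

37.0176

E[Z] = (-6)(0.36) + (-4)(0.16) + (1)(0.04) + (7)(0.44) = 0.32
E[Z²] = (-6)²(0.36) + (-4)²(0.16) + (1)²(0.04) + (7)²(0.44) = 37.12
V(Z) = E[Z²] − (E[Z])² = 37.12 − (0.32)² = 37.0176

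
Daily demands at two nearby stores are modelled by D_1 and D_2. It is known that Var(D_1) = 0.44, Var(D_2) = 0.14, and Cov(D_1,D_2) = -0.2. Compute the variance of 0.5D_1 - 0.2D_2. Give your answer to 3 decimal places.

0.156

Var(0.5D_1 - 0.2D_2) = (0.5)²·Var(D_1) + (-0.2)²·Var(D_2) + 2·(0.5)·(-0.2)·Cov(D_1,D_2)
= 0.25·0.44 + 0.04·0.14 + -0.2·-0.2 = 0.1556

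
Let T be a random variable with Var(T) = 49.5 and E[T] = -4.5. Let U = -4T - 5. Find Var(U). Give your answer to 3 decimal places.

792.000

Var(-4T - 5) = (-4)²·Var(T) = 16·49.5 = 792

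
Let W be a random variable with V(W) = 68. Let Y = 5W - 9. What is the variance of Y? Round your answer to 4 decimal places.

1700.0000

V(5W - 9) = (5)²·V(W) = 25·68 = 1700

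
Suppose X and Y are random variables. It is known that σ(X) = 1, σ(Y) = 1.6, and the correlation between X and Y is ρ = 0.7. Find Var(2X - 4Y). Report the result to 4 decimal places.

Var(X) = (1)² = 1;  Var(Y) = (1.6)² = 2.56
cov(X,Y) = ρ·σ(X)·σ(Y) = 0.7·1·1.6 = 1.12
Var(2X - 4Y) = (2)²·Var(X) + (-4)²·Var(Y) + 2·(2)·(-4)·cov(X,Y)
= 4·1 + 16·2.56 + -16·1.12 = 27.04

27.0400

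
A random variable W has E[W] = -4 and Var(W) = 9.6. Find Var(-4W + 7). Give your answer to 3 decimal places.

153.600

Var(-4W + 7) = (-4)²·Var(W) = 16·9.6 = 153.6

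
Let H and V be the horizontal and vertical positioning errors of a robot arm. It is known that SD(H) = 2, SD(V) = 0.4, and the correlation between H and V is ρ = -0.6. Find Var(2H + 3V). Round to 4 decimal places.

11.6800

Var(H) = (2)² = 4;  Var(V) = (0.4)² = 0.16
Cov(H,V) = ρ·SD(H)·SD(V) = -0.6·2·0.4 = -0.48
Var(2H + 3V) = (2)²·Var(H) + (3)²·Var(V) + 2·(2)·(3)·Cov(H,V)
= 4·4 + 9·0.16 + 12·-0.48 = 11.68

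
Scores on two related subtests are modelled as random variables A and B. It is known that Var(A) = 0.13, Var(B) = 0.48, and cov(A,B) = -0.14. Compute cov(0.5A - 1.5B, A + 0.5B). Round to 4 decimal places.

-0.1200

cov(0.5A - 1.5B, A + 0.5B) = (0.5)(1)Var(A) + (-1.5)(0.5)Var(B) + [(0.5)(0.5) + (-1.5)(1)]cov(A,B)
= 0.5·0.13 + -0.75·0.48 + -1.25·-0.14 = -0.12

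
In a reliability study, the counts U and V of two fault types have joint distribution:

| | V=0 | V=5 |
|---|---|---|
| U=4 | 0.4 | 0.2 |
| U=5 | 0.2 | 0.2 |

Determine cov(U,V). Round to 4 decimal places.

0.2000

E[U] = 4.4,  E[V] = 2
E[UV] = 9
cov(U,V) = E[UV] − E[U]E[V] = 9 − (4.4)(2) = 0.2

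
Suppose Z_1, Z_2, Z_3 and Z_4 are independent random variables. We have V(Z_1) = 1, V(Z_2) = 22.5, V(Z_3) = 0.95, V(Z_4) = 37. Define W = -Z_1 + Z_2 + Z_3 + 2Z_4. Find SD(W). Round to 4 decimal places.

By independence, V(W) = (-1)²V(Z_1) + (1)²V(Z_2) + (1)²V(Z_3) + (2)²V(Z_4)
= (-1)²·1 + (1)²·22.5 + (1)²·0.95 + (2)²·37 = 172.45
SD(W) = √172.45 ≈ 13.1320

13.1320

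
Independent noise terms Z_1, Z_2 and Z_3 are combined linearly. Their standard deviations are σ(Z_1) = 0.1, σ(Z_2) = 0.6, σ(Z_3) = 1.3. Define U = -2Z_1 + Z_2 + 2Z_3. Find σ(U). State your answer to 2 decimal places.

2.68

V(Z_1) = 0.01, V(Z_2) = 0.36, V(Z_3) = 1.69
By independence, V(U) = (-2)²V(Z_1) + (1)²V(Z_2) + (2)²V(Z_3)
= (-2)²·0.01 + (1)²·0.36 + (2)²·1.69 = 7.16
σ(U) = √7.16 ≈ 2.68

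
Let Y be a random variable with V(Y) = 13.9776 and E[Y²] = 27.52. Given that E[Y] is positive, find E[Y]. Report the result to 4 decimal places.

(E[Y])² = E[Y²] − V(Y) = 27.52 − 13.9776 = 13.5424
E[Y] = √13.5424 = 3.68

3.6800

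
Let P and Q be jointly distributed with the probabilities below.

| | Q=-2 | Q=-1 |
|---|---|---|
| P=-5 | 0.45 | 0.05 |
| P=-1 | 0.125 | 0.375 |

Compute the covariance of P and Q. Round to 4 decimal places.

0.6500

E[P] = -3,  E[Q] = -1.575
E[PQ] = 5.375
Cov(P,Q) = E[PQ] − E[P]E[Q] = 5.375 − (-3)(-1.575) = 0.65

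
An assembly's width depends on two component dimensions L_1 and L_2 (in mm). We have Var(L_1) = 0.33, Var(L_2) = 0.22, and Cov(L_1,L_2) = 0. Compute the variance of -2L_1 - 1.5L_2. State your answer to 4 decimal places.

Var(-2L_1 - 1.5L_2) = (-2)²·Var(L_1) + (-1.5)²·Var(L_2) + 2·(-2)·(-1.5)·Cov(L_1,L_2)
= 4·0.33 + 2.25·0.22 + 6·0 = 1.815

1.8150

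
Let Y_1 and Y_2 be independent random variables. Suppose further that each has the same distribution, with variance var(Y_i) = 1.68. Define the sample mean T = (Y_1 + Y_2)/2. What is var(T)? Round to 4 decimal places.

0.8400

By independence, var(T) = (0.5)²var(Y_1) + (0.5)²var(Y_2)
= (0.5)²·1.68 + (0.5)²·1.68 = 0.84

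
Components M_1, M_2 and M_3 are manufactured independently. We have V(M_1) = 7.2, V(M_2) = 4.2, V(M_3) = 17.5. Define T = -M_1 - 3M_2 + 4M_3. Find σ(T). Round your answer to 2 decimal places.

By independence, V(T) = (-1)²V(M_1) + (-3)²V(M_2) + (4)²V(M_3)
= (-1)²·7.2 + (-3)²·4.2 + (4)²·17.5 = 325
σ(T) = √325 ≈ 18.03

18.03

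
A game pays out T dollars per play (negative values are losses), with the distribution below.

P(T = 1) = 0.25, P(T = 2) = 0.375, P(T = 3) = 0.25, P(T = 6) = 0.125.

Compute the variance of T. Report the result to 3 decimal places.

2.250

E[T] = (1)(0.25) + (2)(0.375) + (3)(0.25) + (6)(0.125) = 2.5
E[T²] = (1)²(0.25) + (2)²(0.375) + (3)²(0.25) + (6)²(0.125) = 8.5
Var(T) = E[T²] − (E[T])² = 8.5 − (2.5)² = 2.25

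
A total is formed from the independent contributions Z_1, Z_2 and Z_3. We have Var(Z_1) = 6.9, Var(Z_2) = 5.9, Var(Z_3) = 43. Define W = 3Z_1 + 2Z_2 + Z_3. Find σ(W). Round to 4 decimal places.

11.3446

By independence, Var(W) = (3)²Var(Z_1) + (2)²Var(Z_2) + (1)²Var(Z_3)
= (3)²·6.9 + (2)²·5.9 + (1)²·43 = 128.7
σ(W) = √128.7 ≈ 11.3446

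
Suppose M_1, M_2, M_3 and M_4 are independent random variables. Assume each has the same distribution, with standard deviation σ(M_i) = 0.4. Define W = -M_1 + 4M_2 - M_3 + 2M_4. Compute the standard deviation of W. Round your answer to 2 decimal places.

Var(M_i) = (0.4)² = 0.16
By independence, Var(W) = (-1)²Var(M_1) + (4)²Var(M_2) + (-1)²Var(M_3) + (2)²Var(M_4)
= (-1)²·0.16 + (4)²·0.16 + (-1)²·0.16 + (2)²·0.16 = 3.52
σ(W) = √3.52 ≈ 1.88

1.88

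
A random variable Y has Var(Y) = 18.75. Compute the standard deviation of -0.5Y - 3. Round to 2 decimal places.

Var(-0.5Y - 3) = (-0.5)²·18.75 = 4.6875
SD(-0.5Y - 3) = √4.6875 ≈ 2.17

2.17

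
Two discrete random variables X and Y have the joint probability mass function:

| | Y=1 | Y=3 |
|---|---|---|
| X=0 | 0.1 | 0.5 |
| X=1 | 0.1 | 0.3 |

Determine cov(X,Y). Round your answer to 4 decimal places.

-0.0400

E[X] = 0.4,  E[Y] = 2.6
E[XY] = 1
cov(X,Y) = E[XY] − E[X]E[Y] = 1 − (0.4)(2.6) = -0.04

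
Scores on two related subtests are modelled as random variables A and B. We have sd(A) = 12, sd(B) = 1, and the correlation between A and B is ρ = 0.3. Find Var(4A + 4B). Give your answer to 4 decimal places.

2435.2000

Var(A) = (12)² = 144;  Var(B) = (1)² = 1
cov(A,B) = ρ·sd(A)·sd(B) = 0.3·12·1 = 3.6
Var(4A + 4B) = (4)²·Var(A) + (4)²·Var(B) + 2·(4)·(4)·cov(A,B)
= 16·144 + 16·1 + 32·3.6 = 2435.2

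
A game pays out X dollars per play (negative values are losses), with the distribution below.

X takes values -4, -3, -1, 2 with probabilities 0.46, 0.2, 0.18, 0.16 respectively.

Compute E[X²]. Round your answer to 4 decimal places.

9.9800

E[X²] = (-4)²(0.46) + (-3)²(0.2) + (-1)²(0.18) + (2)²(0.16) = 9.98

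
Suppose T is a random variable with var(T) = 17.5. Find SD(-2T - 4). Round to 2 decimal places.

8.37

var(-2T - 4) = (-2)²·17.5 = 70
SD(-2T - 4) = √70 ≈ 8.37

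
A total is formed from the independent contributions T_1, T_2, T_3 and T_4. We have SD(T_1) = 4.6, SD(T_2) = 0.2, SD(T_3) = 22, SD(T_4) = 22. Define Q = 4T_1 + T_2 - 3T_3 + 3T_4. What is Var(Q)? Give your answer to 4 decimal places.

Var(T_1) = 21.16, Var(T_2) = 0.04, Var(T_3) = 484, Var(T_4) = 484
By independence, Var(Q) = (4)²Var(T_1) + (1)²Var(T_2) + (-3)²Var(T_3) + (3)²Var(T_4)
= (4)²·21.16 + (1)²·0.04 + (-3)²·484 + (3)²·484 = 9050.6

9050.6000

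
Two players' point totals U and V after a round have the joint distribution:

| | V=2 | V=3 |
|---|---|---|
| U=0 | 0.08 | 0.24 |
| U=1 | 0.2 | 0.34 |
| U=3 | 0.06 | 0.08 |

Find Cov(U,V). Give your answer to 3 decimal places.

E[U] = 0.96,  E[V] = 2.66
E[UV] = 2.5
Cov(U,V) = E[UV] − E[U]E[V] = 2.5 − (0.96)(2.66) = -0.0536

-0.054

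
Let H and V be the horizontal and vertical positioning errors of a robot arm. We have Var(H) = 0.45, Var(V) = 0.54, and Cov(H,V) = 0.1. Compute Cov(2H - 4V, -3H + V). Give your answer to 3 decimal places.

Cov(2H - 4V, -3H + V) = (2)(-3)Var(H) + (-4)(1)Var(V) + [(2)(1) + (-4)(-3)]Cov(H,V)
= -6·0.45 + -4·0.54 + 14·0.1 = -3.46

-3.460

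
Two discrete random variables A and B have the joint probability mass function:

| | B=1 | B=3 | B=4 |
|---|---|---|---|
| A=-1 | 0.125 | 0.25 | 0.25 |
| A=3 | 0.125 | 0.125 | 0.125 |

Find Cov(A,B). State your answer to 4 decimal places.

E[A] = 0.5,  E[B] = 2.875
E[AB] = 1.125
Cov(A,B) = E[AB] − E[A]E[B] = 1.125 − (0.5)(2.875) = -0.3125

-0.3125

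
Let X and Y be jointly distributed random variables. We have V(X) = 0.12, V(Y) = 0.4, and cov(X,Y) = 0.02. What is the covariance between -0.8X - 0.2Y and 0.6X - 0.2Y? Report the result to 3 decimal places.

cov(-0.8X - 0.2Y, 0.6X - 0.2Y) = (-0.8)(0.6)V(X) + (-0.2)(-0.2)V(Y) + [(-0.8)(-0.2) + (-0.2)(0.6)]cov(X,Y)
= -0.48·0.12 + 0.04·0.4 + 0.04·0.02 = -0.0408

-0.041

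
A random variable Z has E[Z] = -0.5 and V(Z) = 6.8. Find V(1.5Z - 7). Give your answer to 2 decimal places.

15.30

V(1.5Z - 7) = (1.5)²·V(Z) = 2.25·6.8 = 15.3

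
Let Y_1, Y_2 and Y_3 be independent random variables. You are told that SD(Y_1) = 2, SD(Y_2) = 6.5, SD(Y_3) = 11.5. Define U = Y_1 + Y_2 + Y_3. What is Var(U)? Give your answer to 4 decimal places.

Var(Y_1) = 4, Var(Y_2) = 42.25, Var(Y_3) = 132.25
By independence, Var(U) = (1)²Var(Y_1) + (1)²Var(Y_2) + (1)²Var(Y_3)
= (1)²·4 + (1)²·42.25 + (1)²·132.25 = 178.5

178.5000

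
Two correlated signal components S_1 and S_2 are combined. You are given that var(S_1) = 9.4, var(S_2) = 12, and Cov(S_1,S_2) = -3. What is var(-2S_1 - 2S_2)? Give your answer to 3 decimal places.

61.600

var(-2S_1 - 2S_2) = (-2)²·var(S_1) + (-2)²·var(S_2) + 2·(-2)·(-2)·Cov(S_1,S_2)
= 4·9.4 + 4·12 + 8·-3 = 61.6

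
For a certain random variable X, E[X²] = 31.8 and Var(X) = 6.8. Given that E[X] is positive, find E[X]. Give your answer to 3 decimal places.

5.000

(E[X])² = E[X²] − Var(X) = 31.8 − 6.8 = 25
E[X] = √25 = 5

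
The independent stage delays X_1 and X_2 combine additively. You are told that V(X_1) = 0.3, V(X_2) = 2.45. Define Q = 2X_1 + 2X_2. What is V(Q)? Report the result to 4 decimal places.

11.0000

By independence, V(Q) = (2)²V(X_1) + (2)²V(X_2)
= (2)²·0.3 + (2)²·2.45 = 11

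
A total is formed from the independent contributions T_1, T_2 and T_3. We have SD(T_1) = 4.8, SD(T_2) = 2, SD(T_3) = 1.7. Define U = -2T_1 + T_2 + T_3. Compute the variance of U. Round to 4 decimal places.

Var(T_1) = 23.04, Var(T_2) = 4, Var(T_3) = 2.89
By independence, Var(U) = (-2)²Var(T_1) + (1)²Var(T_2) + (1)²Var(T_3)
= (-2)²·23.04 + (1)²·4 + (1)²·2.89 = 99.05

99.0500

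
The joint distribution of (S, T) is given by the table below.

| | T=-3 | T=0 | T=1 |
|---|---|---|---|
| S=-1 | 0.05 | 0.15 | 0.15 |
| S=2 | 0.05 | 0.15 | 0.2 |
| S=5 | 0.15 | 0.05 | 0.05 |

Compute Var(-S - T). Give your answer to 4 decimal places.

E[S] = 1.7,  E[T] = -0.35,  E[ST] = -1.9
Var(S) = 8.2 − (1.7)² = 5.31;  Var(T) = 2.65 − (-0.35)² = 2.5275
Cov(S,T) = -1.9 − (1.7)(-0.35) = -1.305
Var(-S - T) = (-1)²·5.31 + (-1)²·2.5275 + 2·(-1)·(-1)·-1.305 = 5.2275

5.2275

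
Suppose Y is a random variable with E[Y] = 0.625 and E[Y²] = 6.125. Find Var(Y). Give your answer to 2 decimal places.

Var(Y) = 6.125 − (0.625)² = 5.734375

5.73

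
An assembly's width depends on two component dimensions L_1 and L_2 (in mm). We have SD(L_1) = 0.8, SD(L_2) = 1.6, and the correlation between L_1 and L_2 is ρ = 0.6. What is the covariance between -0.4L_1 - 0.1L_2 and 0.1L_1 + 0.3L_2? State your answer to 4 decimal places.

-0.2022

var(L_1) = (0.8)² = 0.64;  var(L_2) = (1.6)² = 2.56
Cov(L_1,L_2) = ρ·SD(L_1)·SD(L_2) = 0.6·0.8·1.6 = 0.768
Cov(-0.4L_1 - 0.1L_2, 0.1L_1 + 0.3L_2) = (-0.4)(0.1)var(L_1) + (-0.1)(0.3)var(L_2) + [(-0.4)(0.3) + (-0.1)(0.1)]Cov(L_1,L_2)
= -0.04·0.64 + -0.03·2.56 + -0.13·0.768 = -0.20224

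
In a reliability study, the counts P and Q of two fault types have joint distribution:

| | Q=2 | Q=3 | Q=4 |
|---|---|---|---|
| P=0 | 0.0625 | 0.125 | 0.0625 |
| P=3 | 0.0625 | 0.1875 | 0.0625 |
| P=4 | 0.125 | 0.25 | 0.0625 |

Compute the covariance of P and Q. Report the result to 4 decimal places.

-0.0820

E[P] = 2.6875,  E[Q] = 2.9375
E[PQ] = 7.8125
Cov(P,Q) = E[PQ] − E[P]E[Q] = 7.8125 − (2.6875)(2.9375) = -0.08203125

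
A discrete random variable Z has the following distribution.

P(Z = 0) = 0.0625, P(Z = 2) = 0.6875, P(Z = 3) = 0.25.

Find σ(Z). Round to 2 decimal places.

0.70

E[Z] = (0)(0.0625) + (2)(0.6875) + (3)(0.25) = 2.125
E[Z²] = (0)²(0.0625) + (2)²(0.6875) + (3)²(0.25) = 5
Var(Z) = E[Z²] − (E[Z])² = 5 − (2.125)² = 0.484375
σ(Z) = √0.484375 ≈ 0.70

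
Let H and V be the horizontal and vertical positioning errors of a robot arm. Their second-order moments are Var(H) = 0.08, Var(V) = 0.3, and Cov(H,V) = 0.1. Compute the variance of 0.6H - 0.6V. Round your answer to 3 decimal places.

Var(0.6H - 0.6V) = (0.6)²·Var(H) + (-0.6)²·Var(V) + 2·(0.6)·(-0.6)·Cov(H,V)
= 0.36·0.08 + 0.36·0.3 + -0.72·0.1 = 0.0648

0.065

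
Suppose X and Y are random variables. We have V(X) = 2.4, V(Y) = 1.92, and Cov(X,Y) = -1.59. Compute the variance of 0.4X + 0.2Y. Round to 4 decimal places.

0.2064

V(0.4X + 0.2Y) = (0.4)²·V(X) + (0.2)²·V(Y) + 2·(0.4)·(0.2)·Cov(X,Y)
= 0.16·2.4 + 0.04·1.92 + 0.16·-1.59 = 0.2064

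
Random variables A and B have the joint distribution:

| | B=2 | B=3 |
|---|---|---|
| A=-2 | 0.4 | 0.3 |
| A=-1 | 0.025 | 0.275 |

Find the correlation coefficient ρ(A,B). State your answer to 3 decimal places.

0.452

E[A] = -1.7,  E[B] = 2.575
E[AB] = -4.275
cov(A,B) = E[AB] − E[A]E[B] = -4.275 − (-1.7)(2.575) = 0.1025
V(A) = 0.21,  V(B) = 0.244375
ρ = 0.1025 / √(0.21·0.244375) ≈ 0.452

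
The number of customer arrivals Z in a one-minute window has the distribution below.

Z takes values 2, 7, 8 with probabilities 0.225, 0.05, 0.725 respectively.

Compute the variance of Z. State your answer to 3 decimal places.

E[Z] = (2)(0.225) + (7)(0.05) + (8)(0.725) = 6.6
E[Z²] = (2)²(0.225) + (7)²(0.05) + (8)²(0.725) = 49.75
Var(Z) = E[Z²] − (E[Z])² = 49.75 − (6.6)² = 6.19

6.190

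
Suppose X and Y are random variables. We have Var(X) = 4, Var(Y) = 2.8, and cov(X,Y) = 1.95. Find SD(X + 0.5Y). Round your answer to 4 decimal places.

2.5788

Var(X + 0.5Y) = (1)²·Var(X) + (0.5)²·Var(Y) + 2·(1)·(0.5)·cov(X,Y)
= 1·4 + 0.25·2.8 + 1·1.95 = 6.65
SD(X + 0.5Y) = √6.65 ≈ 2.5788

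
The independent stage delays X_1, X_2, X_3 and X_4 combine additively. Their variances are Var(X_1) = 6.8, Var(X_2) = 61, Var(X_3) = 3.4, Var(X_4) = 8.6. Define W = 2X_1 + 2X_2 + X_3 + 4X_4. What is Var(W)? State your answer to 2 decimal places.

By independence, Var(W) = (2)²Var(X_1) + (2)²Var(X_2) + (1)²Var(X_3) + (4)²Var(X_4)
= (2)²·6.8 + (2)²·61 + (1)²·3.4 + (4)²·8.6 = 412.2

412.20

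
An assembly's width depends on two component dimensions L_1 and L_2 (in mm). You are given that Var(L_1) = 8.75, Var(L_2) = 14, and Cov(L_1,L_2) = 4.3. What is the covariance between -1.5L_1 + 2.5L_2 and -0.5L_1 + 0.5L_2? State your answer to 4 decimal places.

15.4625

Cov(-1.5L_1 + 2.5L_2, -0.5L_1 + 0.5L_2) = (-1.5)(-0.5)Var(L_1) + (2.5)(0.5)Var(L_2) + [(-1.5)(0.5) + (2.5)(-0.5)]Cov(L_1,L_2)
= 0.75·8.75 + 1.25·14 + -2·4.3 = 15.4625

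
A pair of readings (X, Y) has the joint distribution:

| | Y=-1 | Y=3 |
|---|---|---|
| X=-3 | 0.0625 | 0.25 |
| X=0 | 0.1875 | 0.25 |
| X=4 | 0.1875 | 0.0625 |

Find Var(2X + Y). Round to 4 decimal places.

22.6094

E[X] = 0.0625,  E[Y] = 1.25,  E[XY] = -2.0625
Var(X) = 6.8125 − (0.0625)² = 6.80859375;  Var(Y) = 5.5 − (1.25)² = 3.9375
Cov(X,Y) = -2.0625 − (0.0625)(1.25) = -2.140625
Var(2X + Y) = (2)²·6.80859375 + (1)²·3.9375 + 2·(2)·(1)·-2.140625 = 22.609375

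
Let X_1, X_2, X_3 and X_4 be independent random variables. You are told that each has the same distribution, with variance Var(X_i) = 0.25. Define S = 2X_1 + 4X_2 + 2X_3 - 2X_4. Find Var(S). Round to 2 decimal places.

By independence, Var(S) = (2)²Var(X_1) + (4)²Var(X_2) + (2)²Var(X_3) + (-2)²Var(X_4)
= (2)²·0.25 + (4)²·0.25 + (2)²·0.25 + (-2)²·0.25 = 7

7.00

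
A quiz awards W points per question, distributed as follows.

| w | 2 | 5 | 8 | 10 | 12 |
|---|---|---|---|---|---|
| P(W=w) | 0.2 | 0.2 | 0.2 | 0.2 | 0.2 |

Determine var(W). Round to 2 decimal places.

E[W] = (2)(0.2) + (5)(0.2) + (8)(0.2) + (10)(0.2) + (12)(0.2) = 7.4
E[W²] = (2)²(0.2) + (5)²(0.2) + (8)²(0.2) + (10)²(0.2) + (12)²(0.2) = 67.4
var(W) = E[W²] − (E[W])² = 67.4 − (7.4)² = 12.64

12.64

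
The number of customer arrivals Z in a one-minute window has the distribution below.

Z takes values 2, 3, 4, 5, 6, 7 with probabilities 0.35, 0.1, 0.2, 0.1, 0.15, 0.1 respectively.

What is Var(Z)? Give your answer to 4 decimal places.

3.0900

E[Z] = (2)(0.35) + (3)(0.1) + (4)(0.2) + (5)(0.1) + (6)(0.15) + (7)(0.1) = 3.9
E[Z²] = (2)²(0.35) + (3)²(0.1) + (4)²(0.2) + (5)²(0.1) + (6)²(0.15) + (7)²(0.1) = 18.3
Var(Z) = E[Z²] − (E[Z])² = 18.3 − (3.9)² = 3.09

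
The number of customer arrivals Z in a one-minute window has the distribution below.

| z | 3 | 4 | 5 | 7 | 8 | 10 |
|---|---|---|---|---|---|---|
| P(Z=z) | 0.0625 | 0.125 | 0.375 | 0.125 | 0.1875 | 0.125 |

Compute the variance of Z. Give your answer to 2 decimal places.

E[Z] = (3)(0.0625) + (4)(0.125) + (5)(0.375) + (7)(0.125) + (8)(0.1875) + (10)(0.125) = 6.1875
E[Z²] = (3)²(0.0625) + (4)²(0.125) + (5)²(0.375) + (7)²(0.125) + (8)²(0.1875) + (10)²(0.125) = 42.5625
Var(Z) = E[Z²] − (E[Z])² = 42.5625 − (6.1875)² = 4.27734375

4.28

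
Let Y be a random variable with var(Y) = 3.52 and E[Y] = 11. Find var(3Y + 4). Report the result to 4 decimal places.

var(3Y + 4) = (3)²·var(Y) = 9·3.52 = 31.68

31.6800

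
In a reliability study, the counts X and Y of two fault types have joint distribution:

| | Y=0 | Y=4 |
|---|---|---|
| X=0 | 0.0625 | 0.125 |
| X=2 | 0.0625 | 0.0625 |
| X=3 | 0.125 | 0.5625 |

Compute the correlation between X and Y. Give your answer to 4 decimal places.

0.1559

E[X] = 2.3125,  E[Y] = 3
E[XY] = 7.25
cov(X,Y) = E[XY] − E[X]E[Y] = 7.25 − (2.3125)(3) = 0.3125
V(X) = 1.33984375,  V(Y) = 3
ρ = 0.3125 / √(1.33984375·3) ≈ 0.1559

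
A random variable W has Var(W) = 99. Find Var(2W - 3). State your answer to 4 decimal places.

396.0000

Var(2W - 3) = (2)²·Var(W) = 4·99 = 396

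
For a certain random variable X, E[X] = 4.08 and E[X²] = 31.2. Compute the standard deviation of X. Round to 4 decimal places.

3.8149

V(X) = 31.2 − (4.08)² = 14.5536
sd(X) = √14.5536 ≈ 3.8149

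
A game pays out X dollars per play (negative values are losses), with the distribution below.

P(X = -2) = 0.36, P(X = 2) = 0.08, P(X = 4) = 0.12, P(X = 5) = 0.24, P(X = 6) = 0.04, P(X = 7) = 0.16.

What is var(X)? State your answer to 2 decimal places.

E[X] = (-2)(0.36) + (2)(0.08) + (4)(0.12) + (5)(0.24) + (6)(0.04) + (7)(0.16) = 2.48
E[X²] = (-2)²(0.36) + (2)²(0.08) + (4)²(0.12) + (5)²(0.24) + (6)²(0.04) + (7)²(0.16) = 18.96
var(X) = E[X²] − (E[X])² = 18.96 − (2.48)² = 12.8096

12.81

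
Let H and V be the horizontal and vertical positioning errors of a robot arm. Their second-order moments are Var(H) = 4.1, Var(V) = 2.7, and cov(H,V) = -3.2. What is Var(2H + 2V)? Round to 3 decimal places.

1.600

Var(2H + 2V) = (2)²·Var(H) + (2)²·Var(V) + 2·(2)·(2)·cov(H,V)
= 4·4.1 + 4·2.7 + 8·-3.2 = 1.6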